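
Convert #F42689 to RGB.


F4 → 244 (R)
26 → 38 (G)
89 → 137 (B)
= RGB(244, 38, 137)


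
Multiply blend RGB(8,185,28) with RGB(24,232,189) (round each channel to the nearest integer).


Multiply: C = A×B/255, rounded to nearest integer
R: 8×24/255 = 192/255 ≈ 0.753 → 1
G: 185×232/255 = 42920/255 ≈ 168.314 → 168
B: 28×189/255 = 5292/255 ≈ 20.753 → 21
= RGB(1, 168, 21)


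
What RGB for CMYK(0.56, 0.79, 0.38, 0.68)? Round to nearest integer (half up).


R = 255 × (1-C) × (1-K) = 255 × 0.44 × 0.32 = 35.904 → 36
G = 255 × (1-M) × (1-K) = 255 × 0.21 × 0.32 = 17.136 → 17
B = 255 × (1-Y) × (1-K) = 255 × 0.62 × 0.32 = 50.592 → 51
= RGB(36, 17, 51)


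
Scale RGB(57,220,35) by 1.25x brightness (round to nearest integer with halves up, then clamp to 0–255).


Multiply each channel by 1.25, round half up, clamp to [0, 255]
R: 57×1.25 = 71.25 → round → 71
G: 220×1.25 = 275 → clamp → 255
B: 35×1.25 = 43.75 → round → 44
= RGB(71, 255, 44)


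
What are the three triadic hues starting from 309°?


Triadic: equally spaced at 120° intervals
H1 = 309°
H2 = (309 + 120) mod 360 = 69°
H3 = (309 + 240) mod 360 = 189°
Triadic = 309°, 69°, 189°


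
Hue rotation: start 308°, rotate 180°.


New hue = (H + rotation) mod 360
New hue = (308 + 180) mod 360
= 488 mod 360
= 128°


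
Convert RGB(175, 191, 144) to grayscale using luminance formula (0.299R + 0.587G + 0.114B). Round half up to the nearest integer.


Gray = 0.299×R + 0.587×G + 0.114×B
Gray = 0.299×175 + 0.587×191 + 0.114×144
Gray = 52.325 + 112.117 + 16.416
Gray = 180.858 → round half up → 181
Gray = 181


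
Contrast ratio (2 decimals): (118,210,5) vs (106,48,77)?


Linearize each sRGB channel c=v/255: c/12.92 if c ≤ 0.04045 else ((c+0.055)/1.055)^2.4
L = 0.2126×R_lin + 0.7152×G_lin + 0.0722×B_lin
Color 1 (118,210,5):
  R=118: 118/255≈0.4627 > 0.04045 → ((0.4627+0.055)/1.055)^2.4 ≈ 0.18116
  G=210: 210/255≈0.8235 > 0.04045 → ((0.8235+0.055)/1.055)^2.4 ≈ 0.64448
  B=5: 5/255≈0.0196 ≤ 0.04045 → 0.0196/12.92 ≈ 0.00152
  L1 = 0.2126×0.18116 + 0.7152×0.64448 + 0.0722×0.00152 ≈ 0.49956
Color 2 (106,48,77):
  R=106: 106/255≈0.4157 > 0.04045 → ((0.4157+0.055)/1.055)^2.4 ≈ 0.14413
  G=48: 48/255≈0.1882 > 0.04045 → ((0.1882+0.055)/1.055)^2.4 ≈ 0.02956
  B=77: 77/255≈0.3020 > 0.04045 → ((0.3020+0.055)/1.055)^2.4 ≈ 0.07421
  L2 = 0.2126×0.14413 + 0.7152×0.02956 + 0.0722×0.07421 ≈ 0.05714
Lighter = 0.49956, Darker = 0.05714
Ratio = (L_lighter + 0.05) / (L_darker + 0.05)
Ratio = (0.49956 + 0.05) / (0.05714 + 0.05) = 0.54956 / 0.10714 ≈ 5.1294
Ratio ≈ 5.13:1


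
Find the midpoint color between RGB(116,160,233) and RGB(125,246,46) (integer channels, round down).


Midpoint: each channel = ⌊(C₁+C₂)/2⌋
R: ⌊(116+125)/2⌋ = 120
G: ⌊(160+246)/2⌋ = 203
B: ⌊(233+46)/2⌋ = 139
= RGB(120, 203, 139)


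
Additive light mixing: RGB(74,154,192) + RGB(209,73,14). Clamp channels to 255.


Additive: each channel = min(255, C₁+C₂)
R: 74+209 = 283 → 255
G: 154+73 = 227 → 227
B: 192+14 = 206 → 206
= RGB(255, 227, 206)


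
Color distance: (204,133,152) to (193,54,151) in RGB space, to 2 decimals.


d = √[(R₁-R₂)² + (G₁-G₂)² + (B₁-B₂)²]
d = √[(204-193)² + (133-54)² + (152-151)²]
d = √[121 + 6241 + 1]
d = √6363
d ≈ 79.77


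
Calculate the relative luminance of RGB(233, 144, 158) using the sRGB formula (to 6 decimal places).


Linearize each channel (sRGB transfer function): c = v/255; c_lin = c/12.92 if c ≤ 0.04045, else ((c+0.055)/1.055)^2.4
  R: 233/255 ≈ 0.913725 > 0.04045 → ((0.913725+0.055)/1.055)^2.4 ≈ 0.814847
  G: 144/255 ≈ 0.564706 > 0.04045 → ((0.564706+0.055)/1.055)^2.4 ≈ 0.278894
  B: 158/255 ≈ 0.619608 > 0.04045 → ((0.619608+0.055)/1.055)^2.4 ≈ 0.341914
R_lin = 0.814847, G_lin = 0.278894, B_lin = 0.341914
L = 0.2126×R + 0.7152×G + 0.0722×B
L = 0.2126×0.814847 + 0.7152×0.278894 + 0.0722×0.341914
L ≈ 0.397388


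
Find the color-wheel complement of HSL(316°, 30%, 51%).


Complement = opposite side of color wheel = hue + 180°
H' = (316 + 180) mod 360 = 136°
S and L unchanged.
= HSL(136°, 30%, 51%)


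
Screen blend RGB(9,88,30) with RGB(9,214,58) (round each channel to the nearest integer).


Screen: C = 255 - (255-A)×(255-B)/255, rounded to nearest integer
R: 255 - (255-9)×(255-9)/255 = 255 - 60516/255 ≈ 255 - 237.318 = 17.682 → 18
G: 255 - (255-88)×(255-214)/255 = 255 - 6847/255 ≈ 255 - 26.851 = 228.149 → 228
B: 255 - (255-30)×(255-58)/255 = 255 - 44325/255 ≈ 255 - 173.824 = 81.176 → 81
= RGB(18, 228, 81)


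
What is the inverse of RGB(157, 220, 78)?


Invert: (255-R, 255-G, 255-B)
R: 255-157 = 98
G: 255-220 = 35
B: 255-78 = 177
= RGB(98, 35, 177)


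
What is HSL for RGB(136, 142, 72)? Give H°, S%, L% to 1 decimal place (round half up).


Normalize: R'=136/255≈0.5333, G'=142/255≈0.5569, B'=72/255≈0.2824
Max=142/255, Min=72/255, Δ=Max-Min=70/255
L = (Max+Min)/2 = (142+72)/510 = 214/510 = 0.41960… → L = 42.0%
L ≤ 0.5 → S = Δ/(Max+Min) = 70/(142+72) = 70/214 = 0.32710… → S = 32.7%
(the 1/255 factors cancel in S and H, so raw channel differences can be used)
Max is G' → H = 60 × ((B-R)/Δ + 2) = 60 × ((72-136)/70 + 2)
  -64/70 + 2 = -0.9142… + 2 = 1.0857…
  H = 60 × 1.0857… = 65.142…° → H = 65.1°
= HSL(65.1°, 32.7%, 42.0%)


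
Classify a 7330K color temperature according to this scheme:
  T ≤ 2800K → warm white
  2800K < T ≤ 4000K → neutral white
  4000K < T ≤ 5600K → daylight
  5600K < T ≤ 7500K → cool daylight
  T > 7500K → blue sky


Temperature: 7330K
5600K < 7330K ≤ 7500K → cool daylight
Classification: cool daylight


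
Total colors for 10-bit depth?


Colors = 2^bits = 2^10
= 1,024 colors


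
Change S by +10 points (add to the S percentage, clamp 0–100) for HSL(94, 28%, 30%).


Original S = 28%
Adjustment = +10 percentage points
New S = 28 + (10) = 38
Clamp to [0, 100] → 38
= HSL(94°, 38%, 30%)


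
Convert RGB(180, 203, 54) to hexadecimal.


R = 180 → B4 (hex)
G = 203 → CB (hex)
B = 54 → 36 (hex)
Hex = #B4CB36


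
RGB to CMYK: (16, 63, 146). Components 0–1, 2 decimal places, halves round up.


R'=16/255≈0.0627, G'=63/255≈0.2471, B'=146/255≈0.5725
K = 1 - max(R',G',B') = 1 - 146/255 = 109/255 = 0.42745… → 0.43
(1-R'-K)/(1-K) simplifies to (max-R)/max with max = 146:
C = (146-16)/146 = 130/146 = 0.89041… → 0.89
M = (146-63)/146 = 83/146 = 0.56849… → 0.57
Y = (146-146)/146 = 0/146 = 0 → 0.00
= CMYK(0.89, 0.57, 0.00, 0.43)


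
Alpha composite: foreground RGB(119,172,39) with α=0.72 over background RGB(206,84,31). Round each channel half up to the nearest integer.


C = α×F + (1-α)×B, with 1-α = 0.28
R: 0.72×119 + 0.28×206 = 85.68 + 57.68 = 143.36 → 143
G: 0.72×172 + 0.28×84 = 123.84 + 23.52 = 147.36 → 147
B: 0.72×39 + 0.28×31 = 28.08 + 8.68 = 36.76 → 37
= RGB(143, 147, 37)


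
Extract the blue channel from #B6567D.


Color: #B6567D
R = B6 = 182
G = 56 = 86
B = 7D = 125
Blue = 125


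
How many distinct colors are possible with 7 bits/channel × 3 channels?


Total bits = 7 bits/channel × 3 channels = 21 bits
Distinct colors = 2^21
= 2,097,152 colors


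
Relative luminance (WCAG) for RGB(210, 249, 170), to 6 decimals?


Linearize each channel (sRGB transfer function): c = v/255; c_lin = c/12.92 if c ≤ 0.04045, else ((c+0.055)/1.055)^2.4
  R: 210/255 ≈ 0.823529 > 0.04045 → ((0.823529+0.055)/1.055)^2.4 ≈ 0.644480
  G: 249/255 ≈ 0.976471 > 0.04045 → ((0.976471+0.055)/1.055)^2.4 ≈ 0.947307
  B: 170/255 ≈ 0.666667 > 0.04045 → ((0.666667+0.055)/1.055)^2.4 ≈ 0.401978
R_lin = 0.644480, G_lin = 0.947307, B_lin = 0.401978
L = 0.2126×R + 0.7152×G + 0.0722×B
L = 0.2126×0.644480 + 0.7152×0.947307 + 0.0722×0.401978
L ≈ 0.843553


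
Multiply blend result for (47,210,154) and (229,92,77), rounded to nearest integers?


Multiply: C = A×B/255, rounded to nearest integer
R: 47×229/255 = 10763/255 ≈ 42.208 → 42
G: 210×92/255 = 19320/255 ≈ 75.765 → 76
B: 154×77/255 = 11858/255 ≈ 46.502 → 47
= RGB(42, 76, 47)


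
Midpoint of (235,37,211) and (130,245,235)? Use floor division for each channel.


Midpoint: each channel = ⌊(C₁+C₂)/2⌋
R: ⌊(235+130)/2⌋ = 182
G: ⌊(37+245)/2⌋ = 141
B: ⌊(211+235)/2⌋ = 223
= RGB(182, 141, 223)


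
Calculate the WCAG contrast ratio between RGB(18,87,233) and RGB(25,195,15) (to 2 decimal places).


Linearize each sRGB channel c=v/255: c/12.92 if c ≤ 0.04045 else ((c+0.055)/1.055)^2.4
L = 0.2126×R_lin + 0.7152×G_lin + 0.0722×B_lin
Color 1 (18,87,233):
  R=18: 18/255≈0.0706 > 0.04045 → ((0.0706+0.055)/1.055)^2.4 ≈ 0.00605
  G=87: 87/255≈0.3412 > 0.04045 → ((0.3412+0.055)/1.055)^2.4 ≈ 0.09531
  B=233: 233/255≈0.9137 > 0.04045 → ((0.9137+0.055)/1.055)^2.4 ≈ 0.81485
  L1 = 0.2126×0.00605 + 0.7152×0.09531 + 0.0722×0.81485 ≈ 0.12828
Color 2 (25,195,15):
  R=25: 25/255≈0.0980 > 0.04045 → ((0.0980+0.055)/1.055)^2.4 ≈ 0.00972
  G=195: 195/255≈0.7647 > 0.04045 → ((0.7647+0.055)/1.055)^2.4 ≈ 0.54572
  B=15: 15/255≈0.0588 > 0.04045 → ((0.0588+0.055)/1.055)^2.4 ≈ 0.00478
  L2 = 0.2126×0.00972 + 0.7152×0.54572 + 0.0722×0.00478 ≈ 0.39271
Lighter = 0.39271, Darker = 0.12828
Ratio = (L_lighter + 0.05) / (L_darker + 0.05)
Ratio = (0.39271 + 0.05) / (0.12828 + 0.05) = 0.44271 / 0.17828 ≈ 2.4832
Ratio ≈ 2.48:1


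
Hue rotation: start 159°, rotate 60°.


New hue = (H + rotation) mod 360
New hue = (159 + 60) mod 360
= 219 mod 360
= 219°


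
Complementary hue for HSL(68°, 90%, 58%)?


Complement = opposite side of color wheel = hue + 180°
H' = (68 + 180) mod 360 = 248°
S and L unchanged.
= HSL(248°, 90%, 58%)


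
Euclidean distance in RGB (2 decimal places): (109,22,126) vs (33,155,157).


d = √[(R₁-R₂)² + (G₁-G₂)² + (B₁-B₂)²]
d = √[(109-33)² + (22-155)² + (126-157)²]
d = √[5776 + 17689 + 961]
d = √24426
d ≈ 156.29


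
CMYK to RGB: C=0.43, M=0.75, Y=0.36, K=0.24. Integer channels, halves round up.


R = 255 × (1-C) × (1-K) = 255 × 0.57 × 0.76 = 110.466 → 110
G = 255 × (1-M) × (1-K) = 255 × 0.25 × 0.76 = 48.45 → 48
B = 255 × (1-Y) × (1-K) = 255 × 0.64 × 0.76 = 124.032 → 124
= RGB(110, 48, 124)


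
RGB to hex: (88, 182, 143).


R = 88 → 58 (hex)
G = 182 → B6 (hex)
B = 143 → 8F (hex)
Hex = #58B68F


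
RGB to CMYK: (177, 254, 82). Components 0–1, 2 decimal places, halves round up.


R'=177/255≈0.6941, G'=254/255≈0.9961, B'=82/255≈0.3216
K = 1 - max(R',G',B') = 1 - 254/255 = 1/255 = 0.00392… → 0.00
(1-R'-K)/(1-K) simplifies to (max-R)/max with max = 254:
C = (254-177)/254 = 77/254 = 0.30314… → 0.30
M = (254-254)/254 = 0/254 = 0 → 0.00
Y = (254-82)/254 = 172/254 = 0.67716… → 0.68
= CMYK(0.30, 0.00, 0.68, 0.00)


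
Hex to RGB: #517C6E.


51 → 81 (R)
7C → 124 (G)
6E → 110 (B)
= RGB(81, 124, 110)


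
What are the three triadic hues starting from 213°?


Triadic: equally spaced at 120° intervals
H1 = 213°
H2 = (213 + 120) mod 360 = 333°
H3 = (213 + 240) mod 360 = 93°
Triadic = 213°, 333°, 93°


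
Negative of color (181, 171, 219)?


Invert: (255-R, 255-G, 255-B)
R: 255-181 = 74
G: 255-171 = 84
B: 255-219 = 36
= RGB(74, 84, 36)


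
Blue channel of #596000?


Color: #596000
R = 59 = 89
G = 60 = 96
B = 00 = 0
Blue = 0


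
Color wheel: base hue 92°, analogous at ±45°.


Base hue: 92°
Left analog: (92 - 45) mod 360 = 47°
Right analog: (92 + 45) mod 360 = 137°
Analogous hues = 47° and 137°


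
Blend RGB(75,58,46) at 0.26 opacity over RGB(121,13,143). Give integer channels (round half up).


C = α×F + (1-α)×B, with 1-α = 0.74
R: 0.26×75 + 0.74×121 = 19.50 + 89.54 = 109.04 → 109
G: 0.26×58 + 0.74×13 = 15.08 + 9.62 = 24.70 → 25
B: 0.26×46 + 0.74×143 = 11.96 + 105.82 = 117.78 → 118
= RGB(109, 25, 118)


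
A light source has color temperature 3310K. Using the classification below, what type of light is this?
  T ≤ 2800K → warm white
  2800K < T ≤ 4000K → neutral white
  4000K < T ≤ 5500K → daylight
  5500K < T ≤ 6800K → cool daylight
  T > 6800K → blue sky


Temperature: 3310K
2800K < 3310K ≤ 4000K → neutral white
Classification: neutral white


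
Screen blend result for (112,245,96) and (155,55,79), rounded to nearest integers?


Screen: C = 255 - (255-A)×(255-B)/255, rounded to nearest integer
R: 255 - (255-112)×(255-155)/255 = 255 - 14300/255 ≈ 255 - 56.078 = 198.922 → 199
G: 255 - (255-245)×(255-55)/255 = 255 - 2000/255 ≈ 255 - 7.843 = 247.157 → 247
B: 255 - (255-96)×(255-79)/255 = 255 - 27984/255 ≈ 255 - 109.741 = 145.259 → 145
= RGB(199, 247, 145)


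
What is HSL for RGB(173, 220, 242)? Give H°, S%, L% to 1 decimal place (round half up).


Normalize: R'=173/255≈0.6784, G'=220/255≈0.8627, B'=242/255≈0.9490
Max=242/255, Min=173/255, Δ=Max-Min=69/255
L = (Max+Min)/2 = (242+173)/510 = 415/510 = 0.81372… → L = 81.4%
L > 0.5 → S = Δ/(2-Max-Min) = 69/(510-242-173) = 69/95 = 0.72631… → S = 72.6%
(the 1/255 factors cancel in S and H, so raw channel differences can be used)
Max is B' → H = 60 × ((R-G)/Δ + 4) = 60 × ((173-220)/69 + 4)
  -47/69 + 4 = -0.6811… + 4 = 3.3188…
  H = 60 × 3.3188… = 199.130…° → H = 199.1°
= HSL(199.1°, 72.6%, 81.4%)


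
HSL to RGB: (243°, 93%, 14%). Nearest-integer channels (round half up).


H=243°, S=0.93, L=0.14
C = (1-|2L-1|)×S = (1-|-0.72|)×0.93 = 0.2604
H' = H/60 = 243/60 ≈ 4.0500; X = C×(1-|H' mod 2 - 1|) = 0.01302
m = L - C/2 = 0.14 - 0.1302 = 0.0098
Sector ⌊H'⌋ = 4 → (R',G',B') = (0.01302, 0.0, 0.2604)
RGB = ((R'+m)×255, (G'+m)×255, (B'+m)×255) = (5.8191, 2.499, 68.901)
Round half up → RGB(6, 2, 69)


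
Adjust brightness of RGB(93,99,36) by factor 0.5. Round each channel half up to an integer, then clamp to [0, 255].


Multiply each channel by 0.5, round half up, clamp to [0, 255]
R: 93×0.5 = 46.5 → round → 47
G: 99×0.5 = 49.5 → round → 50
B: 36×0.5 = 18
= RGB(47, 50, 18)


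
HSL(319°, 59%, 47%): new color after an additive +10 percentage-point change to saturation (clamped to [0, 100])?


Original S = 59%
Adjustment = +10 percentage points
New S = 59 + (10) = 69
Clamp to [0, 100] → 69
= HSL(319°, 69%, 47%)


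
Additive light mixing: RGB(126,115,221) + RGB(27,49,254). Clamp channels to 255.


Additive: each channel = min(255, C₁+C₂)
R: 126+27 = 153 → 153
G: 115+49 = 164 → 164
B: 221+254 = 475 → 255
= RGB(153, 164, 255)


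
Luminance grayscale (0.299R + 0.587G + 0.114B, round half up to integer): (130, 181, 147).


Gray = 0.299×R + 0.587×G + 0.114×B
Gray = 0.299×130 + 0.587×181 + 0.114×147
Gray = 38.870 + 106.247 + 16.758
Gray = 161.875 → round half up → 162
Gray = 162


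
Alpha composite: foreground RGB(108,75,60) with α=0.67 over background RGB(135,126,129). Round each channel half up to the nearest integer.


C = α×F + (1-α)×B, with 1-α = 0.33
R: 0.67×108 + 0.33×135 = 72.36 + 44.55 = 116.91 → 117
G: 0.67×75 + 0.33×126 = 50.25 + 41.58 = 91.83 → 92
B: 0.67×60 + 0.33×129 = 40.20 + 42.57 = 82.77 → 83
= RGB(117, 92, 83)


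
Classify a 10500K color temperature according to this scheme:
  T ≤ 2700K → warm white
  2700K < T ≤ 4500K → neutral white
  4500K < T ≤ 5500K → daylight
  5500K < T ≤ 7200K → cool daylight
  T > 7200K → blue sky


Temperature: 10500K
10500K > 7200K → blue sky
Classification: blue sky


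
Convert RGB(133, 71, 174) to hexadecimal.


R = 133 → 85 (hex)
G = 71 → 47 (hex)
B = 174 → AE (hex)
Hex = #8547AE


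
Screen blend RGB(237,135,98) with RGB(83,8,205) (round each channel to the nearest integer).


Screen: C = 255 - (255-A)×(255-B)/255, rounded to nearest integer
R: 255 - (255-237)×(255-83)/255 = 255 - 3096/255 ≈ 255 - 12.141 = 242.859 → 243
G: 255 - (255-135)×(255-8)/255 = 255 - 29640/255 ≈ 255 - 116.235 = 138.765 → 139
B: 255 - (255-98)×(255-205)/255 = 255 - 7850/255 ≈ 255 - 30.784 = 224.216 → 224
= RGB(243, 139, 224)


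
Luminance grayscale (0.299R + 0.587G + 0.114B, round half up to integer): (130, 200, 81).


Gray = 0.299×R + 0.587×G + 0.114×B
Gray = 0.299×130 + 0.587×200 + 0.114×81
Gray = 38.870 + 117.400 + 9.234
Gray = 165.504 → round half up → 166
Gray = 166


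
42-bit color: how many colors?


Colors = 2^bits = 2^42
= 4,398,046,511,104 colors


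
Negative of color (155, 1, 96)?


Invert: (255-R, 255-G, 255-B)
R: 255-155 = 100
G: 255-1 = 254
B: 255-96 = 159
= RGB(100, 254, 159)


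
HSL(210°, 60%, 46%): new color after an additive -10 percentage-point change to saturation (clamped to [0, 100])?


Original S = 60%
Adjustment = -10 percentage points
New S = 60 + (-10) = 50
Clamp to [0, 100] → 50
= HSL(210°, 50%, 46%)


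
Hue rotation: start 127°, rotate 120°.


New hue = (H + rotation) mod 360
New hue = (127 + 120) mod 360
= 247 mod 360
= 247°


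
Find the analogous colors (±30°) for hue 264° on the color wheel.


Base hue: 264°
Left analog: (264 - 30) mod 360 = 234°
Right analog: (264 + 30) mod 360 = 294°
Analogous hues = 234° and 294°


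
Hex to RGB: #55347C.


55 → 85 (R)
34 → 52 (G)
7C → 124 (B)
= RGB(85, 52, 124)


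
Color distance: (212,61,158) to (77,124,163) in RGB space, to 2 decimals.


d = √[(R₁-R₂)² + (G₁-G₂)² + (B₁-B₂)²]
d = √[(212-77)² + (61-124)² + (158-163)²]
d = √[18225 + 3969 + 25]
d = √22219
d ≈ 149.06


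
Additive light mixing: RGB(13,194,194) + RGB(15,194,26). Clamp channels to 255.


Additive: each channel = min(255, C₁+C₂)
R: 13+15 = 28 → 28
G: 194+194 = 388 → 255
B: 194+26 = 220 → 220
= RGB(28, 255, 220)


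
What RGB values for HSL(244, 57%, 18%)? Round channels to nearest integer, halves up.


H=244°, S=0.57, L=0.18
C = (1-|2L-1|)×S = (1-|-0.64|)×0.57 = 0.2052
H' = H/60 = 244/60 ≈ 4.0667; X = C×(1-|H' mod 2 - 1|) = 0.01368
m = L - C/2 = 0.18 - 0.1026 = 0.0774
Sector ⌊H'⌋ = 4 → (R',G',B') = (0.01368, 0.0, 0.2052)
RGB = ((R'+m)×255, (G'+m)×255, (B'+m)×255) = (23.2254, 19.737, 72.063)
Round half up → RGB(23, 20, 72)


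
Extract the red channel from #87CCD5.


Color: #87CCD5
R = 87 = 135
G = CC = 204
B = D5 = 213
Red = 135


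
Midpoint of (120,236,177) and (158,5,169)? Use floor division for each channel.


Midpoint: each channel = ⌊(C₁+C₂)/2⌋
R: ⌊(120+158)/2⌋ = 139
G: ⌊(236+5)/2⌋ = 120
B: ⌊(177+169)/2⌋ = 173
= RGB(139, 120, 173)


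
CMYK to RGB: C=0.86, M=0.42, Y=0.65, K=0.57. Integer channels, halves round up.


R = 255 × (1-C) × (1-K) = 255 × 0.14 × 0.43 = 15.351 → 15
G = 255 × (1-M) × (1-K) = 255 × 0.58 × 0.43 = 63.597 → 64
B = 255 × (1-Y) × (1-K) = 255 × 0.35 × 0.43 = 38.3775 → 38
= RGB(15, 64, 38)


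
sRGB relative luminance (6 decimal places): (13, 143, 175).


Linearize each channel (sRGB transfer function): c = v/255; c_lin = c/12.92 if c ≤ 0.04045, else ((c+0.055)/1.055)^2.4
  R: 13/255 ≈ 0.050980 > 0.04045 → ((0.050980+0.055)/1.055)^2.4 ≈ 0.004025
  G: 143/255 ≈ 0.560784 > 0.04045 → ((0.560784+0.055)/1.055)^2.4 ≈ 0.274677
  B: 175/255 ≈ 0.686275 > 0.04045 → ((0.686275+0.055)/1.055)^2.4 ≈ 0.428690
R_lin = 0.004025, G_lin = 0.274677, B_lin = 0.428690
L = 0.2126×R + 0.7152×G + 0.0722×B
L = 0.2126×0.004025 + 0.7152×0.274677 + 0.0722×0.428690
L ≈ 0.228256


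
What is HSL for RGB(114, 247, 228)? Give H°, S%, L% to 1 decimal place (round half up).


Normalize: R'=114/255≈0.4471, G'=247/255≈0.9686, B'=228/255≈0.8941
Max=247/255, Min=114/255, Δ=Max-Min=133/255
L = (Max+Min)/2 = (247+114)/510 = 361/510 = 0.70784… → L = 70.8%
L > 0.5 → S = Δ/(2-Max-Min) = 133/(510-247-114) = 133/149 = 0.89261… → S = 89.3%
(the 1/255 factors cancel in S and H, so raw channel differences can be used)
Max is G' → H = 60 × ((B-R)/Δ + 2) = 60 × ((228-114)/133 + 2)
  114/133 + 2 = 0.8571… + 2 = 2.8571…
  H = 60 × 2.8571… = 171.428…° → H = 171.4°
= HSL(171.4°, 89.3%, 70.8%)


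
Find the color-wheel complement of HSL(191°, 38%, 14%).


Complement = opposite side of color wheel = hue + 180°
H' = (191 + 180) mod 360 = 11°
S and L unchanged.
= HSL(11°, 38%, 14%)


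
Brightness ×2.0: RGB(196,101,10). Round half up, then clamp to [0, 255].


Multiply each channel by 2.0, round half up, clamp to [0, 255]
R: 196×2.0 = 392 → clamp → 255
G: 101×2.0 = 202
B: 10×2.0 = 20
= RGB(255, 202, 20)


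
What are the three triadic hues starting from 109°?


Triadic: equally spaced at 120° intervals
H1 = 109°
H2 = (109 + 120) mod 360 = 229°
H3 = (109 + 240) mod 360 = 349°
Triadic = 109°, 229°, 349°


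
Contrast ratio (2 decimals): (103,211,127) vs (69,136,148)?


Linearize each sRGB channel c=v/255: c/12.92 if c ≤ 0.04045 else ((c+0.055)/1.055)^2.4
L = 0.2126×R_lin + 0.7152×G_lin + 0.0722×B_lin
Color 1 (103,211,127):
  R=103: 103/255≈0.4039 > 0.04045 → ((0.4039+0.055)/1.055)^2.4 ≈ 0.13563
  G=211: 211/255≈0.8275 > 0.04045 → ((0.8275+0.055)/1.055)^2.4 ≈ 0.65141
  B=127: 127/255≈0.4980 > 0.04045 → ((0.4980+0.055)/1.055)^2.4 ≈ 0.21223
  L1 = 0.2126×0.13563 + 0.7152×0.65141 + 0.0722×0.21223 ≈ 0.51004
Color 2 (69,136,148):
  R=69: 69/255≈0.2706 > 0.04045 → ((0.2706+0.055)/1.055)^2.4 ≈ 0.05951
  G=136: 136/255≈0.5333 > 0.04045 → ((0.5333+0.055)/1.055)^2.4 ≈ 0.24620
  B=148: 148/255≈0.5804 > 0.04045 → ((0.5804+0.055)/1.055)^2.4 ≈ 0.29614
  L2 = 0.2126×0.05951 + 0.7152×0.24620 + 0.0722×0.29614 ≈ 0.21012
Lighter = 0.51004, Darker = 0.21012
Ratio = (L_lighter + 0.05) / (L_darker + 0.05)
Ratio = (0.51004 + 0.05) / (0.21012 + 0.05) = 0.56004 / 0.26012 ≈ 2.1531
Ratio ≈ 2.15:1


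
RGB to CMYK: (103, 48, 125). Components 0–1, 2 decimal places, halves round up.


R'=103/255≈0.4039, G'=48/255≈0.1882, B'=125/255≈0.4902
K = 1 - max(R',G',B') = 1 - 125/255 = 130/255 = 0.50980… → 0.51
(1-R'-K)/(1-K) simplifies to (max-R)/max with max = 125:
C = (125-103)/125 = 22/125 = 0.176 → 0.18
M = (125-48)/125 = 77/125 = 0.616 → 0.62
Y = (125-125)/125 = 0/125 = 0 → 0.00
= CMYK(0.18, 0.62, 0.00, 0.51)


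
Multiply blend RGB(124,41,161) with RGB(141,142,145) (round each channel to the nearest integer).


Multiply: C = A×B/255, rounded to nearest integer
R: 124×141/255 = 17484/255 ≈ 68.565 → 69
G: 41×142/255 = 5822/255 ≈ 22.831 → 23
B: 161×145/255 = 23345/255 ≈ 91.549 → 92
= RGB(69, 23, 92)


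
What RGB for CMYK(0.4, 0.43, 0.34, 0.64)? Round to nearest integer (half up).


R = 255 × (1-C) × (1-K) = 255 × 0.60 × 0.36 = 55.08 → 55
G = 255 × (1-M) × (1-K) = 255 × 0.57 × 0.36 = 52.326 → 52
B = 255 × (1-Y) × (1-K) = 255 × 0.66 × 0.36 = 60.588 → 61
= RGB(55, 52, 61)


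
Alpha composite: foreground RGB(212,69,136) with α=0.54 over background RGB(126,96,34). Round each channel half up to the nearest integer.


C = α×F + (1-α)×B, with 1-α = 0.46
R: 0.54×212 + 0.46×126 = 114.48 + 57.96 = 172.44 → 172
G: 0.54×69 + 0.46×96 = 37.26 + 44.16 = 81.42 → 81
B: 0.54×136 + 0.46×34 = 73.44 + 15.64 = 89.08 → 89
= RGB(172, 81, 89)


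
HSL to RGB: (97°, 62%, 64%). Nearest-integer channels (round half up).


H=97°, S=0.62, L=0.64
C = (1-|2L-1|)×S = (1-|0.28|)×0.62 = 0.4464
H' = H/60 = 97/60 ≈ 1.6167; X = C×(1-|H' mod 2 - 1|) = 0.17112
m = L - C/2 = 0.64 - 0.2232 = 0.4168
Sector ⌊H'⌋ = 1 → (R',G',B') = (0.17112, 0.4464, 0.0)
RGB = ((R'+m)×255, (G'+m)×255, (B'+m)×255) = (149.9196, 220.116, 106.284)
Round half up → RGB(150, 220, 106)


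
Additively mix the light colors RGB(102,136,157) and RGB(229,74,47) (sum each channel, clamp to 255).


Additive: each channel = min(255, C₁+C₂)
R: 102+229 = 331 → 255
G: 136+74 = 210 → 210
B: 157+47 = 204 → 204
= RGB(255, 210, 204)


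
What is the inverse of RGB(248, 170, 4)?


Invert: (255-R, 255-G, 255-B)
R: 255-248 = 7
G: 255-170 = 85
B: 255-4 = 251
= RGB(7, 85, 251)


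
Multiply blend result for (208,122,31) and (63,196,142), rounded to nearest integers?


Multiply: C = A×B/255, rounded to nearest integer
R: 208×63/255 = 13104/255 ≈ 51.388 → 51
G: 122×196/255 = 23912/255 ≈ 93.773 → 94
B: 31×142/255 = 4402/255 ≈ 17.263 → 17
= RGB(51, 94, 17)


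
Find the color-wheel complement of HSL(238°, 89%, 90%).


Complement = opposite side of color wheel = hue + 180°
H' = (238 + 180) mod 360 = 58°
S and L unchanged.
= HSL(58°, 89%, 90%)


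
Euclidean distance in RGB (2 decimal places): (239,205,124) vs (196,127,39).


d = √[(R₁-R₂)² + (G₁-G₂)² + (B₁-B₂)²]
d = √[(239-196)² + (205-127)² + (124-39)²]
d = √[1849 + 6084 + 7225]
d = √15158
d ≈ 123.12


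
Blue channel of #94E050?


Color: #94E050
R = 94 = 148
G = E0 = 224
B = 50 = 80
Blue = 80


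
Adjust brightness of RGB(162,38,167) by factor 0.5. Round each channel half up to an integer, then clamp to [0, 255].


Multiply each channel by 0.5, round half up, clamp to [0, 255]
R: 162×0.5 = 81
G: 38×0.5 = 19
B: 167×0.5 = 83.5 → round → 84
= RGB(81, 19, 84)


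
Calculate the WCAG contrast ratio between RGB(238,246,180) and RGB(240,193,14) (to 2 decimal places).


Linearize each sRGB channel c=v/255: c/12.92 if c ≤ 0.04045 else ((c+0.055)/1.055)^2.4
L = 0.2126×R_lin + 0.7152×G_lin + 0.0722×B_lin
Color 1 (238,246,180):
  R=238: 238/255≈0.9333 > 0.04045 → ((0.9333+0.055)/1.055)^2.4 ≈ 0.85499
  G=246: 246/255≈0.9647 > 0.04045 → ((0.9647+0.055)/1.055)^2.4 ≈ 0.92158
  B=180: 180/255≈0.7059 > 0.04045 → ((0.7059+0.055)/1.055)^2.4 ≈ 0.45641
  L1 = 0.2126×0.85499 + 0.7152×0.92158 + 0.0722×0.45641 ≈ 0.87384
Color 2 (240,193,14):
  R=240: 240/255≈0.9412 > 0.04045 → ((0.9412+0.055)/1.055)^2.4 ≈ 0.87137
  G=193: 193/255≈0.7569 > 0.04045 → ((0.7569+0.055)/1.055)^2.4 ≈ 0.53328
  B=14: 14/255≈0.0549 > 0.04045 → ((0.0549+0.055)/1.055)^2.4 ≈ 0.00439
  L2 = 0.2126×0.87137 + 0.7152×0.53328 + 0.0722×0.00439 ≈ 0.56697
Lighter = 0.87384, Darker = 0.56697
Ratio = (L_lighter + 0.05) / (L_darker + 0.05)
Ratio = (0.87384 + 0.05) / (0.56697 + 0.05) = 0.92384 / 0.61697 ≈ 1.4974
Ratio ≈ 1.50:1


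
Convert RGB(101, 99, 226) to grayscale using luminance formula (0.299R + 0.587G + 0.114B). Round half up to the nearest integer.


Gray = 0.299×R + 0.587×G + 0.114×B
Gray = 0.299×101 + 0.587×99 + 0.114×226
Gray = 30.199 + 58.113 + 25.764
Gray = 114.076 → round half up → 114
Gray = 114


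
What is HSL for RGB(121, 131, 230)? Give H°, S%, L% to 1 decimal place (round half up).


Normalize: R'=121/255≈0.4745, G'=131/255≈0.5137, B'=230/255≈0.9020
Max=230/255, Min=121/255, Δ=Max-Min=109/255
L = (Max+Min)/2 = (230+121)/510 = 351/510 = 0.68823… → L = 68.8%
L > 0.5 → S = Δ/(2-Max-Min) = 109/(510-230-121) = 109/159 = 0.68553… → S = 68.6%
(the 1/255 factors cancel in S and H, so raw channel differences can be used)
Max is B' → H = 60 × ((R-G)/Δ + 4) = 60 × ((121-131)/109 + 4)
  -10/109 + 4 = -0.0917… + 4 = 3.9082…
  H = 60 × 3.9082… = 234.495…° → H = 234.5°
= HSL(234.5°, 68.6%, 68.8%)


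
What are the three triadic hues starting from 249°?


Triadic: equally spaced at 120° intervals
H1 = 249°
H2 = (249 + 120) mod 360 = 9°
H3 = (249 + 240) mod 360 = 129°
Triadic = 249°, 9°, 129°


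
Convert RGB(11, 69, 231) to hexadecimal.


R = 11 → 0B (hex)
G = 69 → 45 (hex)
B = 231 → E7 (hex)
Hex = #0B45E7


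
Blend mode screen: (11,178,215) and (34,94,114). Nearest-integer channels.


Screen: C = 255 - (255-A)×(255-B)/255, rounded to nearest integer
R: 255 - (255-11)×(255-34)/255 = 255 - 53924/255 ≈ 255 - 211.467 = 43.533 → 44
G: 255 - (255-178)×(255-94)/255 = 255 - 12397/255 ≈ 255 - 48.616 = 206.384 → 206
B: 255 - (255-215)×(255-114)/255 = 255 - 5640/255 ≈ 255 - 22.118 = 232.882 → 233
= RGB(44, 206, 233)


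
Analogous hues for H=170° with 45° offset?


Base hue: 170°
Left analog: (170 - 45) mod 360 = 125°
Right analog: (170 + 45) mod 360 = 215°
Analogous hues = 125° and 215°


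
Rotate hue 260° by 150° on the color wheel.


New hue = (H + rotation) mod 360
New hue = (260 + 150) mod 360
= 410 mod 360
= 50°


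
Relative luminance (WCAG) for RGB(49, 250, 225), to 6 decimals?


Linearize each channel (sRGB transfer function): c = v/255; c_lin = c/12.92 if c ≤ 0.04045, else ((c+0.055)/1.055)^2.4
  R: 49/255 ≈ 0.192157 > 0.04045 → ((0.192157+0.055)/1.055)^2.4 ≈ 0.030713
  G: 250/255 ≈ 0.980392 > 0.04045 → ((0.980392+0.055)/1.055)^2.4 ≈ 0.955973
  B: 225/255 ≈ 0.882353 > 0.04045 → ((0.882353+0.055)/1.055)^2.4 ≈ 0.752942
R_lin = 0.030713, G_lin = 0.955973, B_lin = 0.752942
L = 0.2126×R + 0.7152×G + 0.0722×B
L = 0.2126×0.030713 + 0.7152×0.955973 + 0.0722×0.752942
L ≈ 0.744604


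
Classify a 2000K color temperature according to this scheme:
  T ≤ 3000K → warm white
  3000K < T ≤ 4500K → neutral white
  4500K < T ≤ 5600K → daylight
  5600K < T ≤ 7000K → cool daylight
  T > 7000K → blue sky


Temperature: 2000K
2000K ≤ 3000K → warm white
Classification: warm white


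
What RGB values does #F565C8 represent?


F5 → 245 (R)
65 → 101 (G)
C8 → 200 (B)
= RGB(245, 101, 200)


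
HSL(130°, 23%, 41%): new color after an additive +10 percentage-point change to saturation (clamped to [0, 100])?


Original S = 23%
Adjustment = +10 percentage points
New S = 23 + (10) = 33
Clamp to [0, 100] → 33
= HSL(130°, 33%, 41%)


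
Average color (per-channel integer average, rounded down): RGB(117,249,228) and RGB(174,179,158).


Midpoint: each channel = ⌊(C₁+C₂)/2⌋
R: ⌊(117+174)/2⌋ = 145
G: ⌊(249+179)/2⌋ = 214
B: ⌊(228+158)/2⌋ = 193
= RGB(145, 214, 193)


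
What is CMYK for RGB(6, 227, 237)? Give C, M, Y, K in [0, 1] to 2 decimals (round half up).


R'=6/255≈0.0235, G'=227/255≈0.8902, B'=237/255≈0.9294
K = 1 - max(R',G',B') = 1 - 237/255 = 18/255 = 0.07058… → 0.07
(1-R'-K)/(1-K) simplifies to (max-R)/max with max = 237:
C = (237-6)/237 = 231/237 = 0.97468… → 0.97
M = (237-227)/237 = 10/237 = 0.04219… → 0.04
Y = (237-237)/237 = 0/237 = 0 → 0.00
= CMYK(0.97, 0.04, 0.00, 0.07)


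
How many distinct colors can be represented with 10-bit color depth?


Colors = 2^bits = 2^10
= 1,024 colors


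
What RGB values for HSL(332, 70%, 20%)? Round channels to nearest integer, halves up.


H=332°, S=0.70, L=0.20
C = (1-|2L-1|)×S = (1-|-0.60|)×0.70 = 0.28
H' = H/60 = 332/60 ≈ 5.5333; X = C×(1-|H' mod 2 - 1|) ≈ 0.1307
m = L - C/2 = 0.20 - 0.14 = 0.06
Sector ⌊H'⌋ = 5 → (R',G',B') = (0.28, 0.0, ≈0.1307)
RGB = ((R'+m)×255, (G'+m)×255, (B'+m)×255) = (86.7, 15.3, 48.62)
Round half up → RGB(87, 15, 49)


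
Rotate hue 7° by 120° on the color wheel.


New hue = (H + rotation) mod 360
New hue = (7 + 120) mod 360
= 127 mod 360
= 127°


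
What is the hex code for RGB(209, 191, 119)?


R = 209 → D1 (hex)
G = 191 → BF (hex)
B = 119 → 77 (hex)
Hex = #D1BF77


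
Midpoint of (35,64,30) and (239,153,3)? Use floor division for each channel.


Midpoint: each channel = ⌊(C₁+C₂)/2⌋
R: ⌊(35+239)/2⌋ = 137
G: ⌊(64+153)/2⌋ = 108
B: ⌊(30+3)/2⌋ = 16
= RGB(137, 108, 16)


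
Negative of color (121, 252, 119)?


Invert: (255-R, 255-G, 255-B)
R: 255-121 = 134
G: 255-252 = 3
B: 255-119 = 136
= RGB(134, 3, 136)


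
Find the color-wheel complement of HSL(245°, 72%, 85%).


Complement = opposite side of color wheel = hue + 180°
H' = (245 + 180) mod 360 = 65°
S and L unchanged.
= HSL(65°, 72%, 85%)


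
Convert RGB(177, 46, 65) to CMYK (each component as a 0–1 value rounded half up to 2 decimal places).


R'=177/255≈0.6941, G'=46/255≈0.1804, B'=65/255≈0.2549
K = 1 - max(R',G',B') = 1 - 177/255 = 78/255 = 0.30588… → 0.31
(1-R'-K)/(1-K) simplifies to (max-R)/max with max = 177:
C = (177-177)/177 = 0/177 = 0 → 0.00
M = (177-46)/177 = 131/177 = 0.74011… → 0.74
Y = (177-65)/177 = 112/177 = 0.63276… → 0.63
= CMYK(0.00, 0.74, 0.63, 0.31)


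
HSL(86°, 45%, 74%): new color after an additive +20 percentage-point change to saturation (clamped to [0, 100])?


Original S = 45%
Adjustment = +20 percentage points
New S = 45 + (20) = 65
Clamp to [0, 100] → 65
= HSL(86°, 65%, 74%)


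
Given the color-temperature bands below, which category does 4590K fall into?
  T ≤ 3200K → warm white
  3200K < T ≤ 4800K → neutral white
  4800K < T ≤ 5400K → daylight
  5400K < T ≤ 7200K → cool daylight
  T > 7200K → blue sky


Temperature: 4590K
3200K < 4590K ≤ 4800K → neutral white
Classification: neutral white


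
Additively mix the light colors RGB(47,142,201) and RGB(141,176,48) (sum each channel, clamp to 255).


Additive: each channel = min(255, C₁+C₂)
R: 47+141 = 188 → 188
G: 142+176 = 318 → 255
B: 201+48 = 249 → 249
= RGB(188, 255, 249)


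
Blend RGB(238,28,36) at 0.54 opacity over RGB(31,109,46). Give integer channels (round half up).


C = α×F + (1-α)×B, with 1-α = 0.46
R: 0.54×238 + 0.46×31 = 128.52 + 14.26 = 142.78 → 143
G: 0.54×28 + 0.46×109 = 15.12 + 50.14 = 65.26 → 65
B: 0.54×36 + 0.46×46 = 19.44 + 21.16 = 40.60 → 41
= RGB(143, 65, 41)


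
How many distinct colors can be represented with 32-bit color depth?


Colors = 2^bits = 2^32
= 4,294,967,296 colors


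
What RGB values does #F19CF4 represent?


F1 → 241 (R)
9C → 156 (G)
F4 → 244 (B)
= RGB(241, 156, 244)


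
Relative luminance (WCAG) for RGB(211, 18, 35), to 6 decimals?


Linearize each channel (sRGB transfer function): c = v/255; c_lin = c/12.92 if c ≤ 0.04045, else ((c+0.055)/1.055)^2.4
  R: 211/255 ≈ 0.827451 > 0.04045 → ((0.827451+0.055)/1.055)^2.4 ≈ 0.651406
  G: 18/255 ≈ 0.070588 > 0.04045 → ((0.070588+0.055)/1.055)^2.4 ≈ 0.006049
  B: 35/255 ≈ 0.137255 > 0.04045 → ((0.137255+0.055)/1.055)^2.4 ≈ 0.016807
R_lin = 0.651406, G_lin = 0.006049, B_lin = 0.016807
L = 0.2126×R + 0.7152×G + 0.0722×B
L = 0.2126×0.651406 + 0.7152×0.006049 + 0.0722×0.016807
L ≈ 0.144028


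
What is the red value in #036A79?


Color: #036A79
R = 03 = 3
G = 6A = 106
B = 79 = 121
Red = 3


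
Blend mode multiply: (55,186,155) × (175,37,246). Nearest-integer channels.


Multiply: C = A×B/255, rounded to nearest integer
R: 55×175/255 = 9625/255 ≈ 37.745 → 38
G: 186×37/255 = 6882/255 ≈ 26.988 → 27
B: 155×246/255 = 38130/255 ≈ 149.529 → 150
= RGB(38, 27, 150)


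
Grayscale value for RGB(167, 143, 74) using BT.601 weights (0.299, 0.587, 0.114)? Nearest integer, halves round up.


Gray = 0.299×R + 0.587×G + 0.114×B
Gray = 0.299×167 + 0.587×143 + 0.114×74
Gray = 49.933 + 83.941 + 8.436
Gray = 142.310 → round half up → 142
Gray = 142


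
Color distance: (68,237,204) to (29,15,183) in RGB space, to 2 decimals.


d = √[(R₁-R₂)² + (G₁-G₂)² + (B₁-B₂)²]
d = √[(68-29)² + (237-15)² + (204-183)²]
d = √[1521 + 49284 + 441]
d = √51246
d ≈ 226.38


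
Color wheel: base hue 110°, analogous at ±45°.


Base hue: 110°
Left analog: (110 - 45) mod 360 = 65°
Right analog: (110 + 45) mod 360 = 155°
Analogous hues = 65° and 155°


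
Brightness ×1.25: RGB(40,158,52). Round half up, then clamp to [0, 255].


Multiply each channel by 1.25, round half up, clamp to [0, 255]
R: 40×1.25 = 50
G: 158×1.25 = 197.5 → round → 198
B: 52×1.25 = 65
= RGB(50, 198, 65)


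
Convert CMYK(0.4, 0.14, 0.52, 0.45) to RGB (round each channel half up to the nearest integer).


R = 255 × (1-C) × (1-K) = 255 × 0.60 × 0.55 = 84.15 → 84
G = 255 × (1-M) × (1-K) = 255 × 0.86 × 0.55 = 120.615 → 121
B = 255 × (1-Y) × (1-K) = 255 × 0.48 × 0.55 = 67.32 → 67
= RGB(84, 121, 67)


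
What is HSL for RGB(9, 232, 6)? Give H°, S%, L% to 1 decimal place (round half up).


Normalize: R'=9/255≈0.0353, G'=232/255≈0.9098, B'=6/255≈0.0235
Max=232/255, Min=6/255, Δ=Max-Min=226/255
L = (Max+Min)/2 = (232+6)/510 = 238/510 = 0.46666… → L = 46.7%
L ≤ 0.5 → S = Δ/(Max+Min) = 226/(232+6) = 226/238 = 0.94957… → S = 95.0%
(the 1/255 factors cancel in S and H, so raw channel differences can be used)
Max is G' → H = 60 × ((B-R)/Δ + 2) = 60 × ((6-9)/226 + 2)
  -3/226 + 2 = -0.0132… + 2 = 1.9867…
  H = 60 × 1.9867… = 119.203…° → H = 119.2°
= HSL(119.2°, 95.0%, 46.7%)


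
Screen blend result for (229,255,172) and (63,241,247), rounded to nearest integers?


Screen: C = 255 - (255-A)×(255-B)/255, rounded to nearest integer
R: 255 - (255-229)×(255-63)/255 = 255 - 4992/255 ≈ 255 - 19.576 = 235.424 → 235
G: 255 - (255-255)×(255-241)/255 = 255 - 0/255 ≈ 255 - 0.000 = 255.000 → 255
B: 255 - (255-172)×(255-247)/255 = 255 - 664/255 ≈ 255 - 2.604 = 252.396 → 252
= RGB(235, 255, 252)


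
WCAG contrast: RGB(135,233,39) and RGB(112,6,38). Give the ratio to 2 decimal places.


Linearize each sRGB channel c=v/255: c/12.92 if c ≤ 0.04045 else ((c+0.055)/1.055)^2.4
L = 0.2126×R_lin + 0.7152×G_lin + 0.0722×B_lin
Color 1 (135,233,39):
  R=135: 135/255≈0.5294 > 0.04045 → ((0.5294+0.055)/1.055)^2.4 ≈ 0.24228
  G=233: 233/255≈0.9137 > 0.04045 → ((0.9137+0.055)/1.055)^2.4 ≈ 0.81485
  B=39: 39/255≈0.1529 > 0.04045 → ((0.1529+0.055)/1.055)^2.4 ≈ 0.02029
  L1 = 0.2126×0.24228 + 0.7152×0.81485 + 0.0722×0.02029 ≈ 0.63575
Color 2 (112,6,38):
  R=112: 112/255≈0.4392 > 0.04045 → ((0.4392+0.055)/1.055)^2.4 ≈ 0.16203
  G=6: 6/255≈0.0235 ≤ 0.04045 → 0.0235/12.92 ≈ 0.00182
  B=38: 38/255≈0.1490 > 0.04045 → ((0.1490+0.055)/1.055)^2.4 ≈ 0.01938
  L2 = 0.2126×0.16203 + 0.7152×0.00182 + 0.0722×0.01938 ≈ 0.03715
Lighter = 0.63575, Darker = 0.03715
Ratio = (L_lighter + 0.05) / (L_darker + 0.05)
Ratio = (0.63575 + 0.05) / (0.03715 + 0.05) = 0.68575 / 0.08715 ≈ 7.8687
Ratio ≈ 7.87:1


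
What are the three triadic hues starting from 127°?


Triadic: equally spaced at 120° intervals
H1 = 127°
H2 = (127 + 120) mod 360 = 247°
H3 = (127 + 240) mod 360 = 7°
Triadic = 127°, 247°, 7°


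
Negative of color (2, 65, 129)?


Invert: (255-R, 255-G, 255-B)
R: 255-2 = 253
G: 255-65 = 190
B: 255-129 = 126
= RGB(253, 190, 126)


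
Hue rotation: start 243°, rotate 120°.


New hue = (H + rotation) mod 360
New hue = (243 + 120) mod 360
= 363 mod 360
= 3°


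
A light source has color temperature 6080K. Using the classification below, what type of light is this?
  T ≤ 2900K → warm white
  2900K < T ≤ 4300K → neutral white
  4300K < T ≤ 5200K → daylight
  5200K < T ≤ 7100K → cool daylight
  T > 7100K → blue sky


Temperature: 6080K
5200K < 6080K ≤ 7100K → cool daylight
Classification: cool daylight


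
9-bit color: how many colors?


Colors = 2^bits = 2^9
= 512 colors


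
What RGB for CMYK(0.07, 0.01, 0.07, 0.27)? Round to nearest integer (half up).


R = 255 × (1-C) × (1-K) = 255 × 0.93 × 0.73 = 173.1195 → 173
G = 255 × (1-M) × (1-K) = 255 × 0.99 × 0.73 = 184.2885 → 184
B = 255 × (1-Y) × (1-K) = 255 × 0.93 × 0.73 = 173.1195 → 173
= RGB(173, 184, 173)


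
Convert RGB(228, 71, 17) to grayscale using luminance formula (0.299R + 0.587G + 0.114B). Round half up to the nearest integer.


Gray = 0.299×R + 0.587×G + 0.114×B
Gray = 0.299×228 + 0.587×71 + 0.114×17
Gray = 68.172 + 41.677 + 1.938
Gray = 111.787 → round half up → 112
Gray = 112


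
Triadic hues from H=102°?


Triadic: equally spaced at 120° intervals
H1 = 102°
H2 = (102 + 120) mod 360 = 222°
H3 = (102 + 240) mod 360 = 342°
Triadic = 102°, 222°, 342°
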